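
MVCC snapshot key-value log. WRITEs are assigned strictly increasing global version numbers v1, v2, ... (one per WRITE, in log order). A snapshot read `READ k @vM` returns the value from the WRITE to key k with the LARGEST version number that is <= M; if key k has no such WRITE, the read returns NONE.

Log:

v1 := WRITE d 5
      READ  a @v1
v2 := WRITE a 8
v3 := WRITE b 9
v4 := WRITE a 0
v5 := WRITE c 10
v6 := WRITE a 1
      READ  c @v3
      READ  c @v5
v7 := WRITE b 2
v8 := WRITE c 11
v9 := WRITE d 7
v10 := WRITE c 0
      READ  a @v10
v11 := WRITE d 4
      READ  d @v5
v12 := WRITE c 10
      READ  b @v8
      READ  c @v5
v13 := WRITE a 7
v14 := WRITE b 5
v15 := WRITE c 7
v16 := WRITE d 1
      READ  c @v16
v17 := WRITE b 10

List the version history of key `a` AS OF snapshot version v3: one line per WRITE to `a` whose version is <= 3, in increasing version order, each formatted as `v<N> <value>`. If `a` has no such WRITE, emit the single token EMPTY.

Scan writes for key=a with version <= 3:
  v1 WRITE d 5 -> skip
  v2 WRITE a 8 -> keep
  v3 WRITE b 9 -> skip
  v4 WRITE a 0 -> drop (> snap)
  v5 WRITE c 10 -> skip
  v6 WRITE a 1 -> drop (> snap)
  v7 WRITE b 2 -> skip
  v8 WRITE c 11 -> skip
  v9 WRITE d 7 -> skip
  v10 WRITE c 0 -> skip
  v11 WRITE d 4 -> skip
  v12 WRITE c 10 -> skip
  v13 WRITE a 7 -> drop (> snap)
  v14 WRITE b 5 -> skip
  v15 WRITE c 7 -> skip
  v16 WRITE d 1 -> skip
  v17 WRITE b 10 -> skip
Collected: [(2, 8)]

Answer: v2 8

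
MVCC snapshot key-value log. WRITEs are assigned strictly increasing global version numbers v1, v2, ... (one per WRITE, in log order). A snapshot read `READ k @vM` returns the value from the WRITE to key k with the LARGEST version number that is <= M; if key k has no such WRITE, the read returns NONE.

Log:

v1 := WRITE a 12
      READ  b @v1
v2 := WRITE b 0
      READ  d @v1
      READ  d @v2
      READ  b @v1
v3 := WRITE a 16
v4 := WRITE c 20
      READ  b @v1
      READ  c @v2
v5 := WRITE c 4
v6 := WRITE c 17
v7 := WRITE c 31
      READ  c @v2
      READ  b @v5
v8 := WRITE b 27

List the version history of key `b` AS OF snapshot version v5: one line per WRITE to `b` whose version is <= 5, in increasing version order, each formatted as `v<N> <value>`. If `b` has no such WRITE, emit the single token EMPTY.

Answer: v2 0

Derivation:
Scan writes for key=b with version <= 5:
  v1 WRITE a 12 -> skip
  v2 WRITE b 0 -> keep
  v3 WRITE a 16 -> skip
  v4 WRITE c 20 -> skip
  v5 WRITE c 4 -> skip
  v6 WRITE c 17 -> skip
  v7 WRITE c 31 -> skip
  v8 WRITE b 27 -> drop (> snap)
Collected: [(2, 0)]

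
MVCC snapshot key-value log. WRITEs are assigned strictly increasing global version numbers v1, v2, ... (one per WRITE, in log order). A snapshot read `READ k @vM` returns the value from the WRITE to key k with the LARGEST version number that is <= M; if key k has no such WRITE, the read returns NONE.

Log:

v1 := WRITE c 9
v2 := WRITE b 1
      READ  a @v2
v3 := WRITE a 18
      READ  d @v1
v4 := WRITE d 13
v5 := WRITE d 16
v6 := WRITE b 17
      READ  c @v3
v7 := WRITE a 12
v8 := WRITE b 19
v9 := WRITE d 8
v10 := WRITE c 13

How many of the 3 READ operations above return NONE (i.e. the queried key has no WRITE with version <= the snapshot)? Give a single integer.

v1: WRITE c=9  (c history now [(1, 9)])
v2: WRITE b=1  (b history now [(2, 1)])
READ a @v2: history=[] -> no version <= 2 -> NONE
v3: WRITE a=18  (a history now [(3, 18)])
READ d @v1: history=[] -> no version <= 1 -> NONE
v4: WRITE d=13  (d history now [(4, 13)])
v5: WRITE d=16  (d history now [(4, 13), (5, 16)])
v6: WRITE b=17  (b history now [(2, 1), (6, 17)])
READ c @v3: history=[(1, 9)] -> pick v1 -> 9
v7: WRITE a=12  (a history now [(3, 18), (7, 12)])
v8: WRITE b=19  (b history now [(2, 1), (6, 17), (8, 19)])
v9: WRITE d=8  (d history now [(4, 13), (5, 16), (9, 8)])
v10: WRITE c=13  (c history now [(1, 9), (10, 13)])
Read results in order: ['NONE', 'NONE', '9']
NONE count = 2

Answer: 2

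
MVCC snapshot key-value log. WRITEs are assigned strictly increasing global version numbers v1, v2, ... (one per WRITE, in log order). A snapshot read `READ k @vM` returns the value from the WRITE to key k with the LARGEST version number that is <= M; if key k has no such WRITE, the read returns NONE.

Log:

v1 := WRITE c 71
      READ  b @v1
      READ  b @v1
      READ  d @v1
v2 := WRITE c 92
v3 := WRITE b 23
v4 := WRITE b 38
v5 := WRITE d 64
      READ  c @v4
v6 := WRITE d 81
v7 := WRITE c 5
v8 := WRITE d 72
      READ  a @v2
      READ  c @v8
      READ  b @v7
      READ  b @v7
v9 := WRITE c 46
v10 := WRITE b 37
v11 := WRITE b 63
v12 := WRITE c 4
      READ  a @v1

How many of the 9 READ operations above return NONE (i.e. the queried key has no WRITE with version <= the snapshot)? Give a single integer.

Answer: 5

Derivation:
v1: WRITE c=71  (c history now [(1, 71)])
READ b @v1: history=[] -> no version <= 1 -> NONE
READ b @v1: history=[] -> no version <= 1 -> NONE
READ d @v1: history=[] -> no version <= 1 -> NONE
v2: WRITE c=92  (c history now [(1, 71), (2, 92)])
v3: WRITE b=23  (b history now [(3, 23)])
v4: WRITE b=38  (b history now [(3, 23), (4, 38)])
v5: WRITE d=64  (d history now [(5, 64)])
READ c @v4: history=[(1, 71), (2, 92)] -> pick v2 -> 92
v6: WRITE d=81  (d history now [(5, 64), (6, 81)])
v7: WRITE c=5  (c history now [(1, 71), (2, 92), (7, 5)])
v8: WRITE d=72  (d history now [(5, 64), (6, 81), (8, 72)])
READ a @v2: history=[] -> no version <= 2 -> NONE
READ c @v8: history=[(1, 71), (2, 92), (7, 5)] -> pick v7 -> 5
READ b @v7: history=[(3, 23), (4, 38)] -> pick v4 -> 38
READ b @v7: history=[(3, 23), (4, 38)] -> pick v4 -> 38
v9: WRITE c=46  (c history now [(1, 71), (2, 92), (7, 5), (9, 46)])
v10: WRITE b=37  (b history now [(3, 23), (4, 38), (10, 37)])
v11: WRITE b=63  (b history now [(3, 23), (4, 38), (10, 37), (11, 63)])
v12: WRITE c=4  (c history now [(1, 71), (2, 92), (7, 5), (9, 46), (12, 4)])
READ a @v1: history=[] -> no version <= 1 -> NONE
Read results in order: ['NONE', 'NONE', 'NONE', '92', 'NONE', '5', '38', '38', 'NONE']
NONE count = 5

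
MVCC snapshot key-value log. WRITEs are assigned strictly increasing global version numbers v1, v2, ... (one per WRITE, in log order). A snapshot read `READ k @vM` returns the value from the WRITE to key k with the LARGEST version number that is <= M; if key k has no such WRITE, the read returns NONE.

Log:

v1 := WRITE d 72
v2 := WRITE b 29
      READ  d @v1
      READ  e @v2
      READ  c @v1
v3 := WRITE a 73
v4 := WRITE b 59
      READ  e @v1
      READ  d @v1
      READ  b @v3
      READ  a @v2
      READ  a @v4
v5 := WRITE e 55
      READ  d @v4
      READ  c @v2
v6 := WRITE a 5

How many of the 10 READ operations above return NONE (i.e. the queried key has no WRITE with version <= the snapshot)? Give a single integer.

v1: WRITE d=72  (d history now [(1, 72)])
v2: WRITE b=29  (b history now [(2, 29)])
READ d @v1: history=[(1, 72)] -> pick v1 -> 72
READ e @v2: history=[] -> no version <= 2 -> NONE
READ c @v1: history=[] -> no version <= 1 -> NONE
v3: WRITE a=73  (a history now [(3, 73)])
v4: WRITE b=59  (b history now [(2, 29), (4, 59)])
READ e @v1: history=[] -> no version <= 1 -> NONE
READ d @v1: history=[(1, 72)] -> pick v1 -> 72
READ b @v3: history=[(2, 29), (4, 59)] -> pick v2 -> 29
READ a @v2: history=[(3, 73)] -> no version <= 2 -> NONE
READ a @v4: history=[(3, 73)] -> pick v3 -> 73
v5: WRITE e=55  (e history now [(5, 55)])
READ d @v4: history=[(1, 72)] -> pick v1 -> 72
READ c @v2: history=[] -> no version <= 2 -> NONE
v6: WRITE a=5  (a history now [(3, 73), (6, 5)])
Read results in order: ['72', 'NONE', 'NONE', 'NONE', '72', '29', 'NONE', '73', '72', 'NONE']
NONE count = 5

Answer: 5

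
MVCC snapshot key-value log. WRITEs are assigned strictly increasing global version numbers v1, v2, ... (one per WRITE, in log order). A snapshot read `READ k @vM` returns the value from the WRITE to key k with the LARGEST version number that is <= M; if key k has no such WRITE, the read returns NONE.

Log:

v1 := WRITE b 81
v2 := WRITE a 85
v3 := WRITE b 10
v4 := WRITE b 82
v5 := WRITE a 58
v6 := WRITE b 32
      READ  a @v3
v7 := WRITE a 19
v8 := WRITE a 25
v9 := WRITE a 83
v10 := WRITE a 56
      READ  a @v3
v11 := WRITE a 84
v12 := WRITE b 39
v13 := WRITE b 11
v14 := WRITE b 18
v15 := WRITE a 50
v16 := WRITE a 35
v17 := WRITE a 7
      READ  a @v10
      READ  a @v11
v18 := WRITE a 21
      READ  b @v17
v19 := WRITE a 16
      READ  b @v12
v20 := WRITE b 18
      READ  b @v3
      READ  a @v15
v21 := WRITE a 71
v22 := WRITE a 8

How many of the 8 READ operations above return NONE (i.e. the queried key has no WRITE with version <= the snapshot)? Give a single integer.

Answer: 0

Derivation:
v1: WRITE b=81  (b history now [(1, 81)])
v2: WRITE a=85  (a history now [(2, 85)])
v3: WRITE b=10  (b history now [(1, 81), (3, 10)])
v4: WRITE b=82  (b history now [(1, 81), (3, 10), (4, 82)])
v5: WRITE a=58  (a history now [(2, 85), (5, 58)])
v6: WRITE b=32  (b history now [(1, 81), (3, 10), (4, 82), (6, 32)])
READ a @v3: history=[(2, 85), (5, 58)] -> pick v2 -> 85
v7: WRITE a=19  (a history now [(2, 85), (5, 58), (7, 19)])
v8: WRITE a=25  (a history now [(2, 85), (5, 58), (7, 19), (8, 25)])
v9: WRITE a=83  (a history now [(2, 85), (5, 58), (7, 19), (8, 25), (9, 83)])
v10: WRITE a=56  (a history now [(2, 85), (5, 58), (7, 19), (8, 25), (9, 83), (10, 56)])
READ a @v3: history=[(2, 85), (5, 58), (7, 19), (8, 25), (9, 83), (10, 56)] -> pick v2 -> 85
v11: WRITE a=84  (a history now [(2, 85), (5, 58), (7, 19), (8, 25), (9, 83), (10, 56), (11, 84)])
v12: WRITE b=39  (b history now [(1, 81), (3, 10), (4, 82), (6, 32), (12, 39)])
v13: WRITE b=11  (b history now [(1, 81), (3, 10), (4, 82), (6, 32), (12, 39), (13, 11)])
v14: WRITE b=18  (b history now [(1, 81), (3, 10), (4, 82), (6, 32), (12, 39), (13, 11), (14, 18)])
v15: WRITE a=50  (a history now [(2, 85), (5, 58), (7, 19), (8, 25), (9, 83), (10, 56), (11, 84), (15, 50)])
v16: WRITE a=35  (a history now [(2, 85), (5, 58), (7, 19), (8, 25), (9, 83), (10, 56), (11, 84), (15, 50), (16, 35)])
v17: WRITE a=7  (a history now [(2, 85), (5, 58), (7, 19), (8, 25), (9, 83), (10, 56), (11, 84), (15, 50), (16, 35), (17, 7)])
READ a @v10: history=[(2, 85), (5, 58), (7, 19), (8, 25), (9, 83), (10, 56), (11, 84), (15, 50), (16, 35), (17, 7)] -> pick v10 -> 56
READ a @v11: history=[(2, 85), (5, 58), (7, 19), (8, 25), (9, 83), (10, 56), (11, 84), (15, 50), (16, 35), (17, 7)] -> pick v11 -> 84
v18: WRITE a=21  (a history now [(2, 85), (5, 58), (7, 19), (8, 25), (9, 83), (10, 56), (11, 84), (15, 50), (16, 35), (17, 7), (18, 21)])
READ b @v17: history=[(1, 81), (3, 10), (4, 82), (6, 32), (12, 39), (13, 11), (14, 18)] -> pick v14 -> 18
v19: WRITE a=16  (a history now [(2, 85), (5, 58), (7, 19), (8, 25), (9, 83), (10, 56), (11, 84), (15, 50), (16, 35), (17, 7), (18, 21), (19, 16)])
READ b @v12: history=[(1, 81), (3, 10), (4, 82), (6, 32), (12, 39), (13, 11), (14, 18)] -> pick v12 -> 39
v20: WRITE b=18  (b history now [(1, 81), (3, 10), (4, 82), (6, 32), (12, 39), (13, 11), (14, 18), (20, 18)])
READ b @v3: history=[(1, 81), (3, 10), (4, 82), (6, 32), (12, 39), (13, 11), (14, 18), (20, 18)] -> pick v3 -> 10
READ a @v15: history=[(2, 85), (5, 58), (7, 19), (8, 25), (9, 83), (10, 56), (11, 84), (15, 50), (16, 35), (17, 7), (18, 21), (19, 16)] -> pick v15 -> 50
v21: WRITE a=71  (a history now [(2, 85), (5, 58), (7, 19), (8, 25), (9, 83), (10, 56), (11, 84), (15, 50), (16, 35), (17, 7), (18, 21), (19, 16), (21, 71)])
v22: WRITE a=8  (a history now [(2, 85), (5, 58), (7, 19), (8, 25), (9, 83), (10, 56), (11, 84), (15, 50), (16, 35), (17, 7), (18, 21), (19, 16), (21, 71), (22, 8)])
Read results in order: ['85', '85', '56', '84', '18', '39', '10', '50']
NONE count = 0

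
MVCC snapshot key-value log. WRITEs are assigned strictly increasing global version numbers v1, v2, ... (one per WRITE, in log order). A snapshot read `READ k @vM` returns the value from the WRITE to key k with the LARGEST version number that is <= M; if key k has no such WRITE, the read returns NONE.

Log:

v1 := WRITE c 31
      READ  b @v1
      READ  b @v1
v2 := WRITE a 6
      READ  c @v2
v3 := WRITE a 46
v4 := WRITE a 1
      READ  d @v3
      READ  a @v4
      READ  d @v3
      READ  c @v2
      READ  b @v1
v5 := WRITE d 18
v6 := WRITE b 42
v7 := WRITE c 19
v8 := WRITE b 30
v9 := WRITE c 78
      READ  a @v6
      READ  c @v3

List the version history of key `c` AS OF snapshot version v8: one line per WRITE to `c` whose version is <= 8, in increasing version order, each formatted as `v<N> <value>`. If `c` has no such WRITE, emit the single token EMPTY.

Scan writes for key=c with version <= 8:
  v1 WRITE c 31 -> keep
  v2 WRITE a 6 -> skip
  v3 WRITE a 46 -> skip
  v4 WRITE a 1 -> skip
  v5 WRITE d 18 -> skip
  v6 WRITE b 42 -> skip
  v7 WRITE c 19 -> keep
  v8 WRITE b 30 -> skip
  v9 WRITE c 78 -> drop (> snap)
Collected: [(1, 31), (7, 19)]

Answer: v1 31
v7 19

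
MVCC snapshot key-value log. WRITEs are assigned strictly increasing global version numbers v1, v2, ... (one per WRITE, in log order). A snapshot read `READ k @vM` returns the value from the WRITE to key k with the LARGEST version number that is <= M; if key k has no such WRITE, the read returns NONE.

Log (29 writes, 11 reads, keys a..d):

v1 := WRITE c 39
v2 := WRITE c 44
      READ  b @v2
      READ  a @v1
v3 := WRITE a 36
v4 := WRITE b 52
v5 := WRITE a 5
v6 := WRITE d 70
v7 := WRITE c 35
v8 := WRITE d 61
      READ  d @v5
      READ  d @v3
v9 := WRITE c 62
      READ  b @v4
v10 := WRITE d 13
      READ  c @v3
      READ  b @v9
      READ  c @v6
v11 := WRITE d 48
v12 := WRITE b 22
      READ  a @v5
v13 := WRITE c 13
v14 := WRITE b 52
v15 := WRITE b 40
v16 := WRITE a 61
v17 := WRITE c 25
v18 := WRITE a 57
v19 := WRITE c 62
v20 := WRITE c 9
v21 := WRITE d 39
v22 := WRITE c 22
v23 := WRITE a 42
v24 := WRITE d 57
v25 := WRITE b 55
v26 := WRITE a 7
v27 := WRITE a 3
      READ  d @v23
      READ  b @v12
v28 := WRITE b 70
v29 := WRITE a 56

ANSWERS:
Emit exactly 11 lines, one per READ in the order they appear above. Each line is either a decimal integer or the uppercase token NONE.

Answer: NONE
NONE
NONE
NONE
52
44
52
44
5
39
22

Derivation:
v1: WRITE c=39  (c history now [(1, 39)])
v2: WRITE c=44  (c history now [(1, 39), (2, 44)])
READ b @v2: history=[] -> no version <= 2 -> NONE
READ a @v1: history=[] -> no version <= 1 -> NONE
v3: WRITE a=36  (a history now [(3, 36)])
v4: WRITE b=52  (b history now [(4, 52)])
v5: WRITE a=5  (a history now [(3, 36), (5, 5)])
v6: WRITE d=70  (d history now [(6, 70)])
v7: WRITE c=35  (c history now [(1, 39), (2, 44), (7, 35)])
v8: WRITE d=61  (d history now [(6, 70), (8, 61)])
READ d @v5: history=[(6, 70), (8, 61)] -> no version <= 5 -> NONE
READ d @v3: history=[(6, 70), (8, 61)] -> no version <= 3 -> NONE
v9: WRITE c=62  (c history now [(1, 39), (2, 44), (7, 35), (9, 62)])
READ b @v4: history=[(4, 52)] -> pick v4 -> 52
v10: WRITE d=13  (d history now [(6, 70), (8, 61), (10, 13)])
READ c @v3: history=[(1, 39), (2, 44), (7, 35), (9, 62)] -> pick v2 -> 44
READ b @v9: history=[(4, 52)] -> pick v4 -> 52
READ c @v6: history=[(1, 39), (2, 44), (7, 35), (9, 62)] -> pick v2 -> 44
v11: WRITE d=48  (d history now [(6, 70), (8, 61), (10, 13), (11, 48)])
v12: WRITE b=22  (b history now [(4, 52), (12, 22)])
READ a @v5: history=[(3, 36), (5, 5)] -> pick v5 -> 5
v13: WRITE c=13  (c history now [(1, 39), (2, 44), (7, 35), (9, 62), (13, 13)])
v14: WRITE b=52  (b history now [(4, 52), (12, 22), (14, 52)])
v15: WRITE b=40  (b history now [(4, 52), (12, 22), (14, 52), (15, 40)])
v16: WRITE a=61  (a history now [(3, 36), (5, 5), (16, 61)])
v17: WRITE c=25  (c history now [(1, 39), (2, 44), (7, 35), (9, 62), (13, 13), (17, 25)])
v18: WRITE a=57  (a history now [(3, 36), (5, 5), (16, 61), (18, 57)])
v19: WRITE c=62  (c history now [(1, 39), (2, 44), (7, 35), (9, 62), (13, 13), (17, 25), (19, 62)])
v20: WRITE c=9  (c history now [(1, 39), (2, 44), (7, 35), (9, 62), (13, 13), (17, 25), (19, 62), (20, 9)])
v21: WRITE d=39  (d history now [(6, 70), (8, 61), (10, 13), (11, 48), (21, 39)])
v22: WRITE c=22  (c history now [(1, 39), (2, 44), (7, 35), (9, 62), (13, 13), (17, 25), (19, 62), (20, 9), (22, 22)])
v23: WRITE a=42  (a history now [(3, 36), (5, 5), (16, 61), (18, 57), (23, 42)])
v24: WRITE d=57  (d history now [(6, 70), (8, 61), (10, 13), (11, 48), (21, 39), (24, 57)])
v25: WRITE b=55  (b history now [(4, 52), (12, 22), (14, 52), (15, 40), (25, 55)])
v26: WRITE a=7  (a history now [(3, 36), (5, 5), (16, 61), (18, 57), (23, 42), (26, 7)])
v27: WRITE a=3  (a history now [(3, 36), (5, 5), (16, 61), (18, 57), (23, 42), (26, 7), (27, 3)])
READ d @v23: history=[(6, 70), (8, 61), (10, 13), (11, 48), (21, 39), (24, 57)] -> pick v21 -> 39
READ b @v12: history=[(4, 52), (12, 22), (14, 52), (15, 40), (25, 55)] -> pick v12 -> 22
v28: WRITE b=70  (b history now [(4, 52), (12, 22), (14, 52), (15, 40), (25, 55), (28, 70)])
v29: WRITE a=56  (a history now [(3, 36), (5, 5), (16, 61), (18, 57), (23, 42), (26, 7), (27, 3), (29, 56)])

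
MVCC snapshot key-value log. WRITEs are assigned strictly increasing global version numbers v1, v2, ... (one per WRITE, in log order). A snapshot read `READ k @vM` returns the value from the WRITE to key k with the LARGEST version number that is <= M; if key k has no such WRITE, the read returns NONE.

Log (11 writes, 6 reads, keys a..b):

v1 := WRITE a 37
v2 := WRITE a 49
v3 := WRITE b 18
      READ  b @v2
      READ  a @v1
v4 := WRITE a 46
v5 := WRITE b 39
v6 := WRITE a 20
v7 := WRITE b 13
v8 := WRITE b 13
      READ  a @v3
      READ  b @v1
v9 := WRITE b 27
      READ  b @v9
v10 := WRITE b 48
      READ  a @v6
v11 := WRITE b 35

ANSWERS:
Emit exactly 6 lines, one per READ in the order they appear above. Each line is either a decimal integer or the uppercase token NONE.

v1: WRITE a=37  (a history now [(1, 37)])
v2: WRITE a=49  (a history now [(1, 37), (2, 49)])
v3: WRITE b=18  (b history now [(3, 18)])
READ b @v2: history=[(3, 18)] -> no version <= 2 -> NONE
READ a @v1: history=[(1, 37), (2, 49)] -> pick v1 -> 37
v4: WRITE a=46  (a history now [(1, 37), (2, 49), (4, 46)])
v5: WRITE b=39  (b history now [(3, 18), (5, 39)])
v6: WRITE a=20  (a history now [(1, 37), (2, 49), (4, 46), (6, 20)])
v7: WRITE b=13  (b history now [(3, 18), (5, 39), (7, 13)])
v8: WRITE b=13  (b history now [(3, 18), (5, 39), (7, 13), (8, 13)])
READ a @v3: history=[(1, 37), (2, 49), (4, 46), (6, 20)] -> pick v2 -> 49
READ b @v1: history=[(3, 18), (5, 39), (7, 13), (8, 13)] -> no version <= 1 -> NONE
v9: WRITE b=27  (b history now [(3, 18), (5, 39), (7, 13), (8, 13), (9, 27)])
READ b @v9: history=[(3, 18), (5, 39), (7, 13), (8, 13), (9, 27)] -> pick v9 -> 27
v10: WRITE b=48  (b history now [(3, 18), (5, 39), (7, 13), (8, 13), (9, 27), (10, 48)])
READ a @v6: history=[(1, 37), (2, 49), (4, 46), (6, 20)] -> pick v6 -> 20
v11: WRITE b=35  (b history now [(3, 18), (5, 39), (7, 13), (8, 13), (9, 27), (10, 48), (11, 35)])

Answer: NONE
37
49
NONE
27
20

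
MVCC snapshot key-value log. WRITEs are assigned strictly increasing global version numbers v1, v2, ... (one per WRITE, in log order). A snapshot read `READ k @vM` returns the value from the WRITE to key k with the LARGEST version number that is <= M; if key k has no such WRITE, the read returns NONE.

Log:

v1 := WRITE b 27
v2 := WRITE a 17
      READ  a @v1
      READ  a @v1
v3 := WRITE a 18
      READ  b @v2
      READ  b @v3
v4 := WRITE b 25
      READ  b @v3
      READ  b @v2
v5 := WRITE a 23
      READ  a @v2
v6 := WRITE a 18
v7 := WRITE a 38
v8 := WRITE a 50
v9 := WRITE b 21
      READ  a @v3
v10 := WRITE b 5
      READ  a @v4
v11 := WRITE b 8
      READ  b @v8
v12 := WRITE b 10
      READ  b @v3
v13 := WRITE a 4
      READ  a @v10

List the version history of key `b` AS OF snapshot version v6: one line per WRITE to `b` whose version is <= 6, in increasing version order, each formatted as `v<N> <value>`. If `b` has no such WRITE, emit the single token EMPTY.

Scan writes for key=b with version <= 6:
  v1 WRITE b 27 -> keep
  v2 WRITE a 17 -> skip
  v3 WRITE a 18 -> skip
  v4 WRITE b 25 -> keep
  v5 WRITE a 23 -> skip
  v6 WRITE a 18 -> skip
  v7 WRITE a 38 -> skip
  v8 WRITE a 50 -> skip
  v9 WRITE b 21 -> drop (> snap)
  v10 WRITE b 5 -> drop (> snap)
  v11 WRITE b 8 -> drop (> snap)
  v12 WRITE b 10 -> drop (> snap)
  v13 WRITE a 4 -> skip
Collected: [(1, 27), (4, 25)]

Answer: v1 27
v4 25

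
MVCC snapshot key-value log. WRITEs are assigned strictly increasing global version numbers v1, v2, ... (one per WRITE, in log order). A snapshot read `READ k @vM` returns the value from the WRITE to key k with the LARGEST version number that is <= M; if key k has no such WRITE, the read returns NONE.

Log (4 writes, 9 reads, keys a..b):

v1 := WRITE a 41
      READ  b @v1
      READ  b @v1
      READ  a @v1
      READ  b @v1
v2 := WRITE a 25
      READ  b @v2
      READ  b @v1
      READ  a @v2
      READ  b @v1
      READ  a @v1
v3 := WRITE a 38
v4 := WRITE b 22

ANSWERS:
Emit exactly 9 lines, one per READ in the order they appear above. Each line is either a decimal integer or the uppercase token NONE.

v1: WRITE a=41  (a history now [(1, 41)])
READ b @v1: history=[] -> no version <= 1 -> NONE
READ b @v1: history=[] -> no version <= 1 -> NONE
READ a @v1: history=[(1, 41)] -> pick v1 -> 41
READ b @v1: history=[] -> no version <= 1 -> NONE
v2: WRITE a=25  (a history now [(1, 41), (2, 25)])
READ b @v2: history=[] -> no version <= 2 -> NONE
READ b @v1: history=[] -> no version <= 1 -> NONE
READ a @v2: history=[(1, 41), (2, 25)] -> pick v2 -> 25
READ b @v1: history=[] -> no version <= 1 -> NONE
READ a @v1: history=[(1, 41), (2, 25)] -> pick v1 -> 41
v3: WRITE a=38  (a history now [(1, 41), (2, 25), (3, 38)])
v4: WRITE b=22  (b history now [(4, 22)])

Answer: NONE
NONE
41
NONE
NONE
NONE
25
NONE
41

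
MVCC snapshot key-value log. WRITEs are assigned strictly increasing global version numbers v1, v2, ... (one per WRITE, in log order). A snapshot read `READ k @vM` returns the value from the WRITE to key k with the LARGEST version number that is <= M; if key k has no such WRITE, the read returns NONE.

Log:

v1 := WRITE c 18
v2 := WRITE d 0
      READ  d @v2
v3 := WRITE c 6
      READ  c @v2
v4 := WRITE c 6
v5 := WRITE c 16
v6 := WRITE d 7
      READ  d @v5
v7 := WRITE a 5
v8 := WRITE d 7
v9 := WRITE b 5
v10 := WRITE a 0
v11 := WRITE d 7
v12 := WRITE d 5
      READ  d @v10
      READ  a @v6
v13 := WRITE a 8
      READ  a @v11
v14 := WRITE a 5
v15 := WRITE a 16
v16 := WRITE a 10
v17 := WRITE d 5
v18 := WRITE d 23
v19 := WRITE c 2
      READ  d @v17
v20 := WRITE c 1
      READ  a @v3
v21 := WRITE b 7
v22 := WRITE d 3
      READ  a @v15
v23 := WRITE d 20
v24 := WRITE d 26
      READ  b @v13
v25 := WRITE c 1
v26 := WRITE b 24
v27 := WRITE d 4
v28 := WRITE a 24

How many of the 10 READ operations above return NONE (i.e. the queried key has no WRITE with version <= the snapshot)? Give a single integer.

Answer: 2

Derivation:
v1: WRITE c=18  (c history now [(1, 18)])
v2: WRITE d=0  (d history now [(2, 0)])
READ d @v2: history=[(2, 0)] -> pick v2 -> 0
v3: WRITE c=6  (c history now [(1, 18), (3, 6)])
READ c @v2: history=[(1, 18), (3, 6)] -> pick v1 -> 18
v4: WRITE c=6  (c history now [(1, 18), (3, 6), (4, 6)])
v5: WRITE c=16  (c history now [(1, 18), (3, 6), (4, 6), (5, 16)])
v6: WRITE d=7  (d history now [(2, 0), (6, 7)])
READ d @v5: history=[(2, 0), (6, 7)] -> pick v2 -> 0
v7: WRITE a=5  (a history now [(7, 5)])
v8: WRITE d=7  (d history now [(2, 0), (6, 7), (8, 7)])
v9: WRITE b=5  (b history now [(9, 5)])
v10: WRITE a=0  (a history now [(7, 5), (10, 0)])
v11: WRITE d=7  (d history now [(2, 0), (6, 7), (8, 7), (11, 7)])
v12: WRITE d=5  (d history now [(2, 0), (6, 7), (8, 7), (11, 7), (12, 5)])
READ d @v10: history=[(2, 0), (6, 7), (8, 7), (11, 7), (12, 5)] -> pick v8 -> 7
READ a @v6: history=[(7, 5), (10, 0)] -> no version <= 6 -> NONE
v13: WRITE a=8  (a history now [(7, 5), (10, 0), (13, 8)])
READ a @v11: history=[(7, 5), (10, 0), (13, 8)] -> pick v10 -> 0
v14: WRITE a=5  (a history now [(7, 5), (10, 0), (13, 8), (14, 5)])
v15: WRITE a=16  (a history now [(7, 5), (10, 0), (13, 8), (14, 5), (15, 16)])
v16: WRITE a=10  (a history now [(7, 5), (10, 0), (13, 8), (14, 5), (15, 16), (16, 10)])
v17: WRITE d=5  (d history now [(2, 0), (6, 7), (8, 7), (11, 7), (12, 5), (17, 5)])
v18: WRITE d=23  (d history now [(2, 0), (6, 7), (8, 7), (11, 7), (12, 5), (17, 5), (18, 23)])
v19: WRITE c=2  (c history now [(1, 18), (3, 6), (4, 6), (5, 16), (19, 2)])
READ d @v17: history=[(2, 0), (6, 7), (8, 7), (11, 7), (12, 5), (17, 5), (18, 23)] -> pick v17 -> 5
v20: WRITE c=1  (c history now [(1, 18), (3, 6), (4, 6), (5, 16), (19, 2), (20, 1)])
READ a @v3: history=[(7, 5), (10, 0), (13, 8), (14, 5), (15, 16), (16, 10)] -> no version <= 3 -> NONE
v21: WRITE b=7  (b history now [(9, 5), (21, 7)])
v22: WRITE d=3  (d history now [(2, 0), (6, 7), (8, 7), (11, 7), (12, 5), (17, 5), (18, 23), (22, 3)])
READ a @v15: history=[(7, 5), (10, 0), (13, 8), (14, 5), (15, 16), (16, 10)] -> pick v15 -> 16
v23: WRITE d=20  (d history now [(2, 0), (6, 7), (8, 7), (11, 7), (12, 5), (17, 5), (18, 23), (22, 3), (23, 20)])
v24: WRITE d=26  (d history now [(2, 0), (6, 7), (8, 7), (11, 7), (12, 5), (17, 5), (18, 23), (22, 3), (23, 20), (24, 26)])
READ b @v13: history=[(9, 5), (21, 7)] -> pick v9 -> 5
v25: WRITE c=1  (c history now [(1, 18), (3, 6), (4, 6), (5, 16), (19, 2), (20, 1), (25, 1)])
v26: WRITE b=24  (b history now [(9, 5), (21, 7), (26, 24)])
v27: WRITE d=4  (d history now [(2, 0), (6, 7), (8, 7), (11, 7), (12, 5), (17, 5), (18, 23), (22, 3), (23, 20), (24, 26), (27, 4)])
v28: WRITE a=24  (a history now [(7, 5), (10, 0), (13, 8), (14, 5), (15, 16), (16, 10), (28, 24)])
Read results in order: ['0', '18', '0', '7', 'NONE', '0', '5', 'NONE', '16', '5']
NONE count = 2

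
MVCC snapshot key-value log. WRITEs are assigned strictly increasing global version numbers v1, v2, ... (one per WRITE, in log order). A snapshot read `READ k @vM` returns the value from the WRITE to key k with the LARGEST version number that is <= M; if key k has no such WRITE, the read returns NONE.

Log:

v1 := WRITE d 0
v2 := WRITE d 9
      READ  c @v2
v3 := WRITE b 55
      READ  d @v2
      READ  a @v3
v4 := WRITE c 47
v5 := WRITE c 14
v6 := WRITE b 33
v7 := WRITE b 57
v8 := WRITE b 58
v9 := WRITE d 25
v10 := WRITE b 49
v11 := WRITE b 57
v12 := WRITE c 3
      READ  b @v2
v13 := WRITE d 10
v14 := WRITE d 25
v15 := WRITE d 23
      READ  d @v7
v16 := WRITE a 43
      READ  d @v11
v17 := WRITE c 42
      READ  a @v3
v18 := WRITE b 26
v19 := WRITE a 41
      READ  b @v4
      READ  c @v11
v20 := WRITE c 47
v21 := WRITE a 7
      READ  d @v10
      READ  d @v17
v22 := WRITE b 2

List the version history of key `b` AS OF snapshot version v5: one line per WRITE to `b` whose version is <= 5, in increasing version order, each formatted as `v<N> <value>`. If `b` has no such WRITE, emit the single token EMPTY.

Answer: v3 55

Derivation:
Scan writes for key=b with version <= 5:
  v1 WRITE d 0 -> skip
  v2 WRITE d 9 -> skip
  v3 WRITE b 55 -> keep
  v4 WRITE c 47 -> skip
  v5 WRITE c 14 -> skip
  v6 WRITE b 33 -> drop (> snap)
  v7 WRITE b 57 -> drop (> snap)
  v8 WRITE b 58 -> drop (> snap)
  v9 WRITE d 25 -> skip
  v10 WRITE b 49 -> drop (> snap)
  v11 WRITE b 57 -> drop (> snap)
  v12 WRITE c 3 -> skip
  v13 WRITE d 10 -> skip
  v14 WRITE d 25 -> skip
  v15 WRITE d 23 -> skip
  v16 WRITE a 43 -> skip
  v17 WRITE c 42 -> skip
  v18 WRITE b 26 -> drop (> snap)
  v19 WRITE a 41 -> skip
  v20 WRITE c 47 -> skip
  v21 WRITE a 7 -> skip
  v22 WRITE b 2 -> drop (> snap)
Collected: [(3, 55)]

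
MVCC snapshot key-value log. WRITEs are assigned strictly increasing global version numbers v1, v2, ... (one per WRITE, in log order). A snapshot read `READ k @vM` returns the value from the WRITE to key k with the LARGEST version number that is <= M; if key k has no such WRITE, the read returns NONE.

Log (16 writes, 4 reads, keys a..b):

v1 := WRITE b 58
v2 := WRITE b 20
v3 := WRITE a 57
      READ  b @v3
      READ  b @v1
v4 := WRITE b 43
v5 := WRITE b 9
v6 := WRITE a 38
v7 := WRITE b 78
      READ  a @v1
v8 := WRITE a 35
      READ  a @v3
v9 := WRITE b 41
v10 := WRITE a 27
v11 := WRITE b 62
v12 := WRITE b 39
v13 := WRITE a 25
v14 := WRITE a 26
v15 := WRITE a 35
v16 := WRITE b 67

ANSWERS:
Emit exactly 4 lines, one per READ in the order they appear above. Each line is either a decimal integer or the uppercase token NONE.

Answer: 20
58
NONE
57

Derivation:
v1: WRITE b=58  (b history now [(1, 58)])
v2: WRITE b=20  (b history now [(1, 58), (2, 20)])
v3: WRITE a=57  (a history now [(3, 57)])
READ b @v3: history=[(1, 58), (2, 20)] -> pick v2 -> 20
READ b @v1: history=[(1, 58), (2, 20)] -> pick v1 -> 58
v4: WRITE b=43  (b history now [(1, 58), (2, 20), (4, 43)])
v5: WRITE b=9  (b history now [(1, 58), (2, 20), (4, 43), (5, 9)])
v6: WRITE a=38  (a history now [(3, 57), (6, 38)])
v7: WRITE b=78  (b history now [(1, 58), (2, 20), (4, 43), (5, 9), (7, 78)])
READ a @v1: history=[(3, 57), (6, 38)] -> no version <= 1 -> NONE
v8: WRITE a=35  (a history now [(3, 57), (6, 38), (8, 35)])
READ a @v3: history=[(3, 57), (6, 38), (8, 35)] -> pick v3 -> 57
v9: WRITE b=41  (b history now [(1, 58), (2, 20), (4, 43), (5, 9), (7, 78), (9, 41)])
v10: WRITE a=27  (a history now [(3, 57), (6, 38), (8, 35), (10, 27)])
v11: WRITE b=62  (b history now [(1, 58), (2, 20), (4, 43), (5, 9), (7, 78), (9, 41), (11, 62)])
v12: WRITE b=39  (b history now [(1, 58), (2, 20), (4, 43), (5, 9), (7, 78), (9, 41), (11, 62), (12, 39)])
v13: WRITE a=25  (a history now [(3, 57), (6, 38), (8, 35), (10, 27), (13, 25)])
v14: WRITE a=26  (a history now [(3, 57), (6, 38), (8, 35), (10, 27), (13, 25), (14, 26)])
v15: WRITE a=35  (a history now [(3, 57), (6, 38), (8, 35), (10, 27), (13, 25), (14, 26), (15, 35)])
v16: WRITE b=67  (b history now [(1, 58), (2, 20), (4, 43), (5, 9), (7, 78), (9, 41), (11, 62), (12, 39), (16, 67)])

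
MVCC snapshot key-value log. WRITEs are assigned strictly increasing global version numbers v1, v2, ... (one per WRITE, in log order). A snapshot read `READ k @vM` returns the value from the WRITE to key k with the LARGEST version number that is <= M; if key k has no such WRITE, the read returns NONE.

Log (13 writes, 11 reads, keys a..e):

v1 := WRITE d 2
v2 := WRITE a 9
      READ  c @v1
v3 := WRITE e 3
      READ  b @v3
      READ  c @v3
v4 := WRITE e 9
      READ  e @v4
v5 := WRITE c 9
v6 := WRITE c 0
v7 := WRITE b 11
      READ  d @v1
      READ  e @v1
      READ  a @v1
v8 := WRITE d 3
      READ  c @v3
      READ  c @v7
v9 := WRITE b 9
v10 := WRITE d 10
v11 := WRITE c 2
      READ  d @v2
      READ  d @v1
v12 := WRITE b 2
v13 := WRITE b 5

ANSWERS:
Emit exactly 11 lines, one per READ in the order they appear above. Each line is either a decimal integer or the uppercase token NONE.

Answer: NONE
NONE
NONE
9
2
NONE
NONE
NONE
0
2
2

Derivation:
v1: WRITE d=2  (d history now [(1, 2)])
v2: WRITE a=9  (a history now [(2, 9)])
READ c @v1: history=[] -> no version <= 1 -> NONE
v3: WRITE e=3  (e history now [(3, 3)])
READ b @v3: history=[] -> no version <= 3 -> NONE
READ c @v3: history=[] -> no version <= 3 -> NONE
v4: WRITE e=9  (e history now [(3, 3), (4, 9)])
READ e @v4: history=[(3, 3), (4, 9)] -> pick v4 -> 9
v5: WRITE c=9  (c history now [(5, 9)])
v6: WRITE c=0  (c history now [(5, 9), (6, 0)])
v7: WRITE b=11  (b history now [(7, 11)])
READ d @v1: history=[(1, 2)] -> pick v1 -> 2
READ e @v1: history=[(3, 3), (4, 9)] -> no version <= 1 -> NONE
READ a @v1: history=[(2, 9)] -> no version <= 1 -> NONE
v8: WRITE d=3  (d history now [(1, 2), (8, 3)])
READ c @v3: history=[(5, 9), (6, 0)] -> no version <= 3 -> NONE
READ c @v7: history=[(5, 9), (6, 0)] -> pick v6 -> 0
v9: WRITE b=9  (b history now [(7, 11), (9, 9)])
v10: WRITE d=10  (d history now [(1, 2), (8, 3), (10, 10)])
v11: WRITE c=2  (c history now [(5, 9), (6, 0), (11, 2)])
READ d @v2: history=[(1, 2), (8, 3), (10, 10)] -> pick v1 -> 2
READ d @v1: history=[(1, 2), (8, 3), (10, 10)] -> pick v1 -> 2
v12: WRITE b=2  (b history now [(7, 11), (9, 9), (12, 2)])
v13: WRITE b=5  (b history now [(7, 11), (9, 9), (12, 2), (13, 5)])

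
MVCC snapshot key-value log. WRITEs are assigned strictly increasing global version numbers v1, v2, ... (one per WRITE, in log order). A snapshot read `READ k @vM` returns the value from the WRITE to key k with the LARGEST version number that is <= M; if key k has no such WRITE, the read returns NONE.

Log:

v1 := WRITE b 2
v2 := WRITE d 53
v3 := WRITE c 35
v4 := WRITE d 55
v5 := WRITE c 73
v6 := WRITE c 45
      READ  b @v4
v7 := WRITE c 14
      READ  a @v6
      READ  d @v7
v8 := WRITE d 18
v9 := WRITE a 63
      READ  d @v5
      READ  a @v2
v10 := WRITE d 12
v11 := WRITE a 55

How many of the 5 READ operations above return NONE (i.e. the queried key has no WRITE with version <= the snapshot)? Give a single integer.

Answer: 2

Derivation:
v1: WRITE b=2  (b history now [(1, 2)])
v2: WRITE d=53  (d history now [(2, 53)])
v3: WRITE c=35  (c history now [(3, 35)])
v4: WRITE d=55  (d history now [(2, 53), (4, 55)])
v5: WRITE c=73  (c history now [(3, 35), (5, 73)])
v6: WRITE c=45  (c history now [(3, 35), (5, 73), (6, 45)])
READ b @v4: history=[(1, 2)] -> pick v1 -> 2
v7: WRITE c=14  (c history now [(3, 35), (5, 73), (6, 45), (7, 14)])
READ a @v6: history=[] -> no version <= 6 -> NONE
READ d @v7: history=[(2, 53), (4, 55)] -> pick v4 -> 55
v8: WRITE d=18  (d history now [(2, 53), (4, 55), (8, 18)])
v9: WRITE a=63  (a history now [(9, 63)])
READ d @v5: history=[(2, 53), (4, 55), (8, 18)] -> pick v4 -> 55
READ a @v2: history=[(9, 63)] -> no version <= 2 -> NONE
v10: WRITE d=12  (d history now [(2, 53), (4, 55), (8, 18), (10, 12)])
v11: WRITE a=55  (a history now [(9, 63), (11, 55)])
Read results in order: ['2', 'NONE', '55', '55', 'NONE']
NONE count = 2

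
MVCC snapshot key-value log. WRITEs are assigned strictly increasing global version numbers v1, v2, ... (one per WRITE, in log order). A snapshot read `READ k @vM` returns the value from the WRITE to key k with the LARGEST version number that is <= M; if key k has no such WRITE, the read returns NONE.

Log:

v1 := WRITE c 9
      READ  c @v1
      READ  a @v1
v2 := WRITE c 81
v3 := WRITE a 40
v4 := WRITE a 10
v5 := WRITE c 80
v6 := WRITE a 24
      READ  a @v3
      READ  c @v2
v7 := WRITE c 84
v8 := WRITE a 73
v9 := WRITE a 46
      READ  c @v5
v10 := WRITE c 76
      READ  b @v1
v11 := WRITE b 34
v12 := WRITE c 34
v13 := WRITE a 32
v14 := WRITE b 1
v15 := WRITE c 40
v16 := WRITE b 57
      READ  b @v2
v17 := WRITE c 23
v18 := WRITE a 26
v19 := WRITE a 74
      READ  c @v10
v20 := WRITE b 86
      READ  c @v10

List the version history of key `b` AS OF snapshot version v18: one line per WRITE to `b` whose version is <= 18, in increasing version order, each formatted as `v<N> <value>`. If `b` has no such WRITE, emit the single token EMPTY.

Answer: v11 34
v14 1
v16 57

Derivation:
Scan writes for key=b with version <= 18:
  v1 WRITE c 9 -> skip
  v2 WRITE c 81 -> skip
  v3 WRITE a 40 -> skip
  v4 WRITE a 10 -> skip
  v5 WRITE c 80 -> skip
  v6 WRITE a 24 -> skip
  v7 WRITE c 84 -> skip
  v8 WRITE a 73 -> skip
  v9 WRITE a 46 -> skip
  v10 WRITE c 76 -> skip
  v11 WRITE b 34 -> keep
  v12 WRITE c 34 -> skip
  v13 WRITE a 32 -> skip
  v14 WRITE b 1 -> keep
  v15 WRITE c 40 -> skip
  v16 WRITE b 57 -> keep
  v17 WRITE c 23 -> skip
  v18 WRITE a 26 -> skip
  v19 WRITE a 74 -> skip
  v20 WRITE b 86 -> drop (> snap)
Collected: [(11, 34), (14, 1), (16, 57)]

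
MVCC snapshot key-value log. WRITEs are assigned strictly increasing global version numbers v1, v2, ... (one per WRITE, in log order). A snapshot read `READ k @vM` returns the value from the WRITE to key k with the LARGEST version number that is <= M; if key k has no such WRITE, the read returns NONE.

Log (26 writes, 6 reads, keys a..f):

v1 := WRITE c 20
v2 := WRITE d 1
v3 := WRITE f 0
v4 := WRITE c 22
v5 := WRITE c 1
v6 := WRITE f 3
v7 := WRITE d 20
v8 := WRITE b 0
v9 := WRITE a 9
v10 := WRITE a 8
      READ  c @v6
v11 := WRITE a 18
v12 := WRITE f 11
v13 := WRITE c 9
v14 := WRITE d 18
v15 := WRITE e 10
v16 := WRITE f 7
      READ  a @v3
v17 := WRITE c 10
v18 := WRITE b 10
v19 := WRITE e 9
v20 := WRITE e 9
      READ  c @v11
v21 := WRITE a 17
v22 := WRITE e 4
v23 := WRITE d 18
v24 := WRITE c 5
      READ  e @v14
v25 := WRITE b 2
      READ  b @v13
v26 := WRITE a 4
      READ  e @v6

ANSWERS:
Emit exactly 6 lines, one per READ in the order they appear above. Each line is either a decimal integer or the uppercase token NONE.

Answer: 1
NONE
1
NONE
0
NONE

Derivation:
v1: WRITE c=20  (c history now [(1, 20)])
v2: WRITE d=1  (d history now [(2, 1)])
v3: WRITE f=0  (f history now [(3, 0)])
v4: WRITE c=22  (c history now [(1, 20), (4, 22)])
v5: WRITE c=1  (c history now [(1, 20), (4, 22), (5, 1)])
v6: WRITE f=3  (f history now [(3, 0), (6, 3)])
v7: WRITE d=20  (d history now [(2, 1), (7, 20)])
v8: WRITE b=0  (b history now [(8, 0)])
v9: WRITE a=9  (a history now [(9, 9)])
v10: WRITE a=8  (a history now [(9, 9), (10, 8)])
READ c @v6: history=[(1, 20), (4, 22), (5, 1)] -> pick v5 -> 1
v11: WRITE a=18  (a history now [(9, 9), (10, 8), (11, 18)])
v12: WRITE f=11  (f history now [(3, 0), (6, 3), (12, 11)])
v13: WRITE c=9  (c history now [(1, 20), (4, 22), (5, 1), (13, 9)])
v14: WRITE d=18  (d history now [(2, 1), (7, 20), (14, 18)])
v15: WRITE e=10  (e history now [(15, 10)])
v16: WRITE f=7  (f history now [(3, 0), (6, 3), (12, 11), (16, 7)])
READ a @v3: history=[(9, 9), (10, 8), (11, 18)] -> no version <= 3 -> NONE
v17: WRITE c=10  (c history now [(1, 20), (4, 22), (5, 1), (13, 9), (17, 10)])
v18: WRITE b=10  (b history now [(8, 0), (18, 10)])
v19: WRITE e=9  (e history now [(15, 10), (19, 9)])
v20: WRITE e=9  (e history now [(15, 10), (19, 9), (20, 9)])
READ c @v11: history=[(1, 20), (4, 22), (5, 1), (13, 9), (17, 10)] -> pick v5 -> 1
v21: WRITE a=17  (a history now [(9, 9), (10, 8), (11, 18), (21, 17)])
v22: WRITE e=4  (e history now [(15, 10), (19, 9), (20, 9), (22, 4)])
v23: WRITE d=18  (d history now [(2, 1), (7, 20), (14, 18), (23, 18)])
v24: WRITE c=5  (c history now [(1, 20), (4, 22), (5, 1), (13, 9), (17, 10), (24, 5)])
READ e @v14: history=[(15, 10), (19, 9), (20, 9), (22, 4)] -> no version <= 14 -> NONE
v25: WRITE b=2  (b history now [(8, 0), (18, 10), (25, 2)])
READ b @v13: history=[(8, 0), (18, 10), (25, 2)] -> pick v8 -> 0
v26: WRITE a=4  (a history now [(9, 9), (10, 8), (11, 18), (21, 17), (26, 4)])
READ e @v6: history=[(15, 10), (19, 9), (20, 9), (22, 4)] -> no version <= 6 -> NONE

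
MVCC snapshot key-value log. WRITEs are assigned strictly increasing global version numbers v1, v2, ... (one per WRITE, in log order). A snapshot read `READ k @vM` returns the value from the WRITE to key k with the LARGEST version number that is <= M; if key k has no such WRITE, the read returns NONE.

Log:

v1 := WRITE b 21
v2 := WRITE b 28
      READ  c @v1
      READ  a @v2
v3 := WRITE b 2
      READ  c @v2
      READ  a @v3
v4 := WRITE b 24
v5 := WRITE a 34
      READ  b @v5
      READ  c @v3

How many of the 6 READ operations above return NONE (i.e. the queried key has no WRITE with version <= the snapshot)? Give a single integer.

Answer: 5

Derivation:
v1: WRITE b=21  (b history now [(1, 21)])
v2: WRITE b=28  (b history now [(1, 21), (2, 28)])
READ c @v1: history=[] -> no version <= 1 -> NONE
READ a @v2: history=[] -> no version <= 2 -> NONE
v3: WRITE b=2  (b history now [(1, 21), (2, 28), (3, 2)])
READ c @v2: history=[] -> no version <= 2 -> NONE
READ a @v3: history=[] -> no version <= 3 -> NONE
v4: WRITE b=24  (b history now [(1, 21), (2, 28), (3, 2), (4, 24)])
v5: WRITE a=34  (a history now [(5, 34)])
READ b @v5: history=[(1, 21), (2, 28), (3, 2), (4, 24)] -> pick v4 -> 24
READ c @v3: history=[] -> no version <= 3 -> NONE
Read results in order: ['NONE', 'NONE', 'NONE', 'NONE', '24', 'NONE']
NONE count = 5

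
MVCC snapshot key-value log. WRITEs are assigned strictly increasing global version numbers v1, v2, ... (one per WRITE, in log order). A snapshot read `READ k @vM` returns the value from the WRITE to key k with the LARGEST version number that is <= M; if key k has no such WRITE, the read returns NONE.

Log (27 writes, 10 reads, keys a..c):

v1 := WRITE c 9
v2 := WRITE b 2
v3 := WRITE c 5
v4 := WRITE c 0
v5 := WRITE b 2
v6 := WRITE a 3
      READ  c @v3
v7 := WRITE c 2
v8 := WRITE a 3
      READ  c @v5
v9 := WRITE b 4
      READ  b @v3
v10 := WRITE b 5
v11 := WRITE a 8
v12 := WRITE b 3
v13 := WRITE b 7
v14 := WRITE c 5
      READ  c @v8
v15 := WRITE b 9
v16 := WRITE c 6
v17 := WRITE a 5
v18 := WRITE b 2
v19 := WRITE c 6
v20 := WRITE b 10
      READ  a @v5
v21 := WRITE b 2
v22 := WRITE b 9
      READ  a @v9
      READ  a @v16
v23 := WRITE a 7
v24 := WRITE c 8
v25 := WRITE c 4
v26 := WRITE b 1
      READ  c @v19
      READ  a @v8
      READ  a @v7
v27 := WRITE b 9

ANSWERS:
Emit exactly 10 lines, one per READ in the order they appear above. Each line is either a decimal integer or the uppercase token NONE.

v1: WRITE c=9  (c history now [(1, 9)])
v2: WRITE b=2  (b history now [(2, 2)])
v3: WRITE c=5  (c history now [(1, 9), (3, 5)])
v4: WRITE c=0  (c history now [(1, 9), (3, 5), (4, 0)])
v5: WRITE b=2  (b history now [(2, 2), (5, 2)])
v6: WRITE a=3  (a history now [(6, 3)])
READ c @v3: history=[(1, 9), (3, 5), (4, 0)] -> pick v3 -> 5
v7: WRITE c=2  (c history now [(1, 9), (3, 5), (4, 0), (7, 2)])
v8: WRITE a=3  (a history now [(6, 3), (8, 3)])
READ c @v5: history=[(1, 9), (3, 5), (4, 0), (7, 2)] -> pick v4 -> 0
v9: WRITE b=4  (b history now [(2, 2), (5, 2), (9, 4)])
READ b @v3: history=[(2, 2), (5, 2), (9, 4)] -> pick v2 -> 2
v10: WRITE b=5  (b history now [(2, 2), (5, 2), (9, 4), (10, 5)])
v11: WRITE a=8  (a history now [(6, 3), (8, 3), (11, 8)])
v12: WRITE b=3  (b history now [(2, 2), (5, 2), (9, 4), (10, 5), (12, 3)])
v13: WRITE b=7  (b history now [(2, 2), (5, 2), (9, 4), (10, 5), (12, 3), (13, 7)])
v14: WRITE c=5  (c history now [(1, 9), (3, 5), (4, 0), (7, 2), (14, 5)])
READ c @v8: history=[(1, 9), (3, 5), (4, 0), (7, 2), (14, 5)] -> pick v7 -> 2
v15: WRITE b=9  (b history now [(2, 2), (5, 2), (9, 4), (10, 5), (12, 3), (13, 7), (15, 9)])
v16: WRITE c=6  (c history now [(1, 9), (3, 5), (4, 0), (7, 2), (14, 5), (16, 6)])
v17: WRITE a=5  (a history now [(6, 3), (8, 3), (11, 8), (17, 5)])
v18: WRITE b=2  (b history now [(2, 2), (5, 2), (9, 4), (10, 5), (12, 3), (13, 7), (15, 9), (18, 2)])
v19: WRITE c=6  (c history now [(1, 9), (3, 5), (4, 0), (7, 2), (14, 5), (16, 6), (19, 6)])
v20: WRITE b=10  (b history now [(2, 2), (5, 2), (9, 4), (10, 5), (12, 3), (13, 7), (15, 9), (18, 2), (20, 10)])
READ a @v5: history=[(6, 3), (8, 3), (11, 8), (17, 5)] -> no version <= 5 -> NONE
v21: WRITE b=2  (b history now [(2, 2), (5, 2), (9, 4), (10, 5), (12, 3), (13, 7), (15, 9), (18, 2), (20, 10), (21, 2)])
v22: WRITE b=9  (b history now [(2, 2), (5, 2), (9, 4), (10, 5), (12, 3), (13, 7), (15, 9), (18, 2), (20, 10), (21, 2), (22, 9)])
READ a @v9: history=[(6, 3), (8, 3), (11, 8), (17, 5)] -> pick v8 -> 3
READ a @v16: history=[(6, 3), (8, 3), (11, 8), (17, 5)] -> pick v11 -> 8
v23: WRITE a=7  (a history now [(6, 3), (8, 3), (11, 8), (17, 5), (23, 7)])
v24: WRITE c=8  (c history now [(1, 9), (3, 5), (4, 0), (7, 2), (14, 5), (16, 6), (19, 6), (24, 8)])
v25: WRITE c=4  (c history now [(1, 9), (3, 5), (4, 0), (7, 2), (14, 5), (16, 6), (19, 6), (24, 8), (25, 4)])
v26: WRITE b=1  (b history now [(2, 2), (5, 2), (9, 4), (10, 5), (12, 3), (13, 7), (15, 9), (18, 2), (20, 10), (21, 2), (22, 9), (26, 1)])
READ c @v19: history=[(1, 9), (3, 5), (4, 0), (7, 2), (14, 5), (16, 6), (19, 6), (24, 8), (25, 4)] -> pick v19 -> 6
READ a @v8: history=[(6, 3), (8, 3), (11, 8), (17, 5), (23, 7)] -> pick v8 -> 3
READ a @v7: history=[(6, 3), (8, 3), (11, 8), (17, 5), (23, 7)] -> pick v6 -> 3
v27: WRITE b=9  (b history now [(2, 2), (5, 2), (9, 4), (10, 5), (12, 3), (13, 7), (15, 9), (18, 2), (20, 10), (21, 2), (22, 9), (26, 1), (27, 9)])

Answer: 5
0
2
2
NONE
3
8
6
3
3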